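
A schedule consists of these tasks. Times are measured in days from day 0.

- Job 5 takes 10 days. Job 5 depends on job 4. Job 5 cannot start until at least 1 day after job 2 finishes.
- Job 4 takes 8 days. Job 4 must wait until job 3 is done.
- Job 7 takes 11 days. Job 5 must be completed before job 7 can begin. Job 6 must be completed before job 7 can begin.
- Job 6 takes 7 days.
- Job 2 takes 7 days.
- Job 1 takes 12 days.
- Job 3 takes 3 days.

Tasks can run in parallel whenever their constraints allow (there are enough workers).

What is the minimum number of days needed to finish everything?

Job 6 has no prerequisites, so it starts at day 0 and finishes at day 7.
Nothing blocks job 3, so it runs from day 0 to day 3.
Job 4 waits on job 3 (finishes day 3), so it starts at day 3 and finishes at 3 + 8 = day 11.
Nothing blocks job 2, so it runs from day 0 to day 7.
Job 5 has to wait for job 4 (finishes day 11); job 2 (finishes day 7, plus 1-day gap → day 8). The latest of these is day 11, so job 5 runs day 11 to 11 + 10 = day 21.
Job 7 has to wait for job 5 (finishes day 21); job 6 (finishes day 7). The latest of these is day 21, so job 7 runs day 21 to 21 + 11 = day 32.
Job 1 can start immediately at day 0; it finishes at day 12.
All tasks are finished once the last one completes. Finish times: Job 1 at 12, Job 2 at 7, Job 3 at 3, Job 4 at 11, Job 5 at 21, Job 6 at 7, Job 7 at 32. The latest is day 32.

32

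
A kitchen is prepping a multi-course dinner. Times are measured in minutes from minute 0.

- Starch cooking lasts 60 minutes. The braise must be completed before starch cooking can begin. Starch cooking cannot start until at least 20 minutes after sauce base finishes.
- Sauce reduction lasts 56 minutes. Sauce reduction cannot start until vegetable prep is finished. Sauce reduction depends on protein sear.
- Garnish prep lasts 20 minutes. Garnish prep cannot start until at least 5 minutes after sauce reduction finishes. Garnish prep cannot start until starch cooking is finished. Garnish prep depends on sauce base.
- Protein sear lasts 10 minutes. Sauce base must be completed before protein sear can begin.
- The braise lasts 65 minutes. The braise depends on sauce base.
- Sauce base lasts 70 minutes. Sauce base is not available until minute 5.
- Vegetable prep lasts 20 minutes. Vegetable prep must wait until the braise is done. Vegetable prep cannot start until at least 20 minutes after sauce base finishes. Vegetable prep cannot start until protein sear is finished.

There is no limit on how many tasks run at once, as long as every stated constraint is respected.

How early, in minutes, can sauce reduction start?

After its own release at minute 5, sauce base can start at minute 5 and finishes at minute 75.
Protein sear waits on sauce base (finishes minute 75), so it starts at minute 75 and finishes at 75 + 10 = minute 85.
After sauce base (finishes minute 75), the braise can start at minute 75 and finishes at minute 140.
Vegetable prep cannot start until the braise (finishes minute 140); sauce base (finishes minute 75, plus 20-minute gap → minute 95); protein sear (finishes minute 85). The controlling bound is minute 140, so vegetable prep finishes at 140 + 20 = minute 160.
Sauce reduction waits on vegetable prep (finishes minute 160); protein sear (finishes minute 85). The latest of these is minute 160, which is the earliest sauce reduction can start.

160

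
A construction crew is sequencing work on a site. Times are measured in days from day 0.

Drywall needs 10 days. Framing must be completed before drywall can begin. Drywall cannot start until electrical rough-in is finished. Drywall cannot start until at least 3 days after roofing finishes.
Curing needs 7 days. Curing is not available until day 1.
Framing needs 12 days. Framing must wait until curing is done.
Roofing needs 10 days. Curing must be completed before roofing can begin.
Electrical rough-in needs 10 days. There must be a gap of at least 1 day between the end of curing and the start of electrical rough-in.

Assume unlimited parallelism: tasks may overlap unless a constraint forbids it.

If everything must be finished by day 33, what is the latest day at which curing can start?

3

Drywall must finish by day 33; it takes 10 days, so it must start by 33 − 10 = day 23.
Since drywall (must start by day 23) depends on it, framing must finish by day 23. Backing off its 12-day duration gives a latest start of day 11.
Since drywall (must start by day 23, minus 3-day gap → day 20) depends on it, roofing must finish by day 20. Backing off its 10-day duration gives a latest start of day 10.
Electrical rough-in has to be done before drywall (must start by day 23). That means finishing by day 23, i.e. starting by 23 − 10 = day 13.
Curing feeds framing (must start by day 11); roofing (must start by day 10); electrical rough-in (must start by day 13, minus 1-day gap → day 12). Taking the minimum, curing must finish by day 10 and start by 10 − 7 = day 3.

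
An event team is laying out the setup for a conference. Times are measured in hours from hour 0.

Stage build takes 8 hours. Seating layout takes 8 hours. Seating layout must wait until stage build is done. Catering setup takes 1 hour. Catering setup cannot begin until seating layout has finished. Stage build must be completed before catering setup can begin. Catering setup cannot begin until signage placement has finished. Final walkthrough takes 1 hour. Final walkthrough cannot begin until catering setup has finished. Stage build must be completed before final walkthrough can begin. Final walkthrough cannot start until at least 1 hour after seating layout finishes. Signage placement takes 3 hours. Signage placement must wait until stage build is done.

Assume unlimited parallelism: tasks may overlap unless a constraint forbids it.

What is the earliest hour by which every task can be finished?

18

Stage build has no prerequisites, so it starts at hour 0 and finishes at hour 8.
After stage build (finishes hour 8), signage placement can start at hour 8 and finishes at hour 11.
After stage build (finishes hour 8), seating layout can start at hour 8 and finishes at hour 16.
For catering setup: seating layout (finishes hour 16); stage build (finishes hour 8); signage placement (finishes hour 11). Taking the maximum gives a start of hour 16, and it finishes at 16 + 1 = hour 17.
For final walkthrough: catering setup (finishes hour 17); stage build (finishes hour 8); seating layout (finishes hour 16, plus 1-hour gap → hour 17). Taking the maximum gives a start of hour 17, and it finishes at 17 + 1 = hour 18.
All tasks are finished once the last one completes. Finish times: Stage build at 8, Seating layout at 16, Signage placement at 11, Catering setup at 17, Final walkthrough at 18. The latest is hour 18.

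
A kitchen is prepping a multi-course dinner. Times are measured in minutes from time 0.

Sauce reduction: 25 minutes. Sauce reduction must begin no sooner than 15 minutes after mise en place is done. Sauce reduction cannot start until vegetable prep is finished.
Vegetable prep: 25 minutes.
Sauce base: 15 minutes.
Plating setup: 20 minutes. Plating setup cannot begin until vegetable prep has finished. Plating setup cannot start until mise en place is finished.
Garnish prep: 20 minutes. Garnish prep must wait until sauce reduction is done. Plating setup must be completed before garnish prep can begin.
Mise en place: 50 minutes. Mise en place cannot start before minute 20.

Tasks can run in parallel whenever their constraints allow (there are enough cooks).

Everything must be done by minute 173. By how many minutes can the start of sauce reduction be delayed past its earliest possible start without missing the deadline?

43

Vegetable prep has no prerequisites, so it starts at minute 0 and finishes at minute 25.
Mise en place waits on its own release at minute 20, so it starts at minute 20 and finishes at 20 + 50 = minute 70.
Sauce reduction needs all of mise en place (finishes minute 70, plus 15-minute gap → minute 85); vegetable prep (finishes minute 25). That puts its earliest start at minute 85; it finishes at 85 + 25 = minute 110.

Working backward from the deadline:
To finish by minute 173, garnish prep (duration 20) must start no later than minute 153.
Since garnish prep (must start by minute 153) depends on it, sauce reduction must finish by minute 153. Backing off its 25-minute duration gives a latest start of minute 128.
So sauce reduction can start as early as minute 85 and as late as minute 128, giving 128 − 85 = 43 minutes of slack.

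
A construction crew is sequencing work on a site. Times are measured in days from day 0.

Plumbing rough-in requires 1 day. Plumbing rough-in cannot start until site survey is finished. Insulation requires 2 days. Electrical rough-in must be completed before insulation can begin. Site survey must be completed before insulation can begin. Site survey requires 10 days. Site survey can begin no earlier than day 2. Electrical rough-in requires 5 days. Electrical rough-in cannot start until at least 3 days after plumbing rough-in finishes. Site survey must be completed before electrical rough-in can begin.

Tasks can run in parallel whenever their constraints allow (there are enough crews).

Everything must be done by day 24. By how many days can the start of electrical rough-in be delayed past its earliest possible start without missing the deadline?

1

Site survey cannot begin until its own release at day 2. It runs from day 2 to 2 + 10 = day 12.
Plumbing rough-in cannot begin until site survey (finishes day 12). It runs from day 12 to 12 + 1 = day 13.
Electrical rough-in has to wait for plumbing rough-in (finishes day 13, plus 3-day gap → day 16); site survey (finishes day 12). The latest of these is day 16, so electrical rough-in runs day 16 to 16 + 5 = day 21.

Working backward from the deadline:
Insulation has no dependents, so it just needs to finish by day 24. Starting by 24 − 2 = day 22 achieves that.
Electrical rough-in feeds into insulation (must start by day 22); so electrical rough-in must finish by day 22 and therefore start by day 17.
So electrical rough-in can start as early as day 16 and as late as day 17, giving 17 − 16 = 1 day of slack.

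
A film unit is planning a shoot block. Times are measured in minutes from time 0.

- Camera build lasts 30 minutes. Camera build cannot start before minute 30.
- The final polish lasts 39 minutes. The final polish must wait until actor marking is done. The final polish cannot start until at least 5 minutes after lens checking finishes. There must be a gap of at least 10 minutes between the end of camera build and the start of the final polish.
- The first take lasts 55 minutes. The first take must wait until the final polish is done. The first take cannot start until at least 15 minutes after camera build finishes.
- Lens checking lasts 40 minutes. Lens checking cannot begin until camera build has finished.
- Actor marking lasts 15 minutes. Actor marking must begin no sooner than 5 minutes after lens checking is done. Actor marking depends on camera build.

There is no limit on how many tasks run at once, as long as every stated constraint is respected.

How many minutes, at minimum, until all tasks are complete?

214

Camera build waits on its own release at minute 30, so it starts at minute 30 and finishes at 30 + 30 = minute 60.
Lens checking cannot begin until camera build (finishes minute 60). It runs from minute 60 to 60 + 40 = minute 100.
Actor marking needs all of lens checking (finishes minute 100, plus 5-minute gap → minute 105); camera build (finishes minute 60). That puts its earliest start at minute 105; it finishes at 105 + 15 = minute 120.
The final polish needs all of actor marking (finishes minute 120); lens checking (finishes minute 100, plus 5-minute gap → minute 105); camera build (finishes minute 60, plus 10-minute gap → minute 70). That puts its earliest start at minute 120; it finishes at 120 + 39 = minute 159.
The first take cannot start until the final polish (finishes minute 159); camera build (finishes minute 60, plus 15-minute gap → minute 75). The controlling bound is minute 159, so the first take finishes at 159 + 55 = minute 214.
All tasks are finished once the last one completes. Finish times: Camera build at 60, Lens checking at 100, Actor marking at 120, The final polish at 159, The first take at 214. The latest is minute 214.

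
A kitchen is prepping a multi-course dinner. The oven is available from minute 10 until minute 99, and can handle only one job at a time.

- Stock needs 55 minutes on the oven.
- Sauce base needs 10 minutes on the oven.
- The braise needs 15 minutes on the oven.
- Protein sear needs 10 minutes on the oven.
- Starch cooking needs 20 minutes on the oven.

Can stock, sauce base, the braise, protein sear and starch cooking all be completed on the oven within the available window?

The oven window is 99 − 10 = 89 minutes.
Running back to back, the jobs need 55 + 10 + 15 + 10 + 20 = 110 minutes on the oven.
Since 110 > 89, they cannot all fit.

No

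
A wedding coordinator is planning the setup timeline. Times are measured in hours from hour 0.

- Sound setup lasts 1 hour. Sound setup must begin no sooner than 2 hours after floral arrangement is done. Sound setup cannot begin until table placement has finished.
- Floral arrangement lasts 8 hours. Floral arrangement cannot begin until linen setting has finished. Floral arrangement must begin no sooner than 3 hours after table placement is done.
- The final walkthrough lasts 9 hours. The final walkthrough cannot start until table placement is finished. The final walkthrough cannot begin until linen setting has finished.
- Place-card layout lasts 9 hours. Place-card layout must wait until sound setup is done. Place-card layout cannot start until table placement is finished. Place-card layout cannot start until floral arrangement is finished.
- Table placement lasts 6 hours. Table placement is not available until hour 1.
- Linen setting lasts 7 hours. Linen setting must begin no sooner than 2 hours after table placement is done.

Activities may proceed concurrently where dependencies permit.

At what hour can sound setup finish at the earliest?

Table placement waits on its own release at hour 1, so it starts at hour 1 and finishes at 1 + 6 = hour 7.
After table placement (finishes hour 7, plus 2-hour gap → hour 9), linen setting can start at hour 9 and finishes at hour 16.
For floral arrangement: linen setting (finishes hour 16); table placement (finishes hour 7, plus 3-hour gap → hour 10). Taking the maximum gives a start of hour 16, and it finishes at 16 + 8 = hour 24.
Sound setup needs all of floral arrangement (finishes hour 24, plus 2-hour gap → hour 26); table placement (finishes hour 7). That puts its earliest start at hour 26; it finishes at 26 + 1 = hour 27.

27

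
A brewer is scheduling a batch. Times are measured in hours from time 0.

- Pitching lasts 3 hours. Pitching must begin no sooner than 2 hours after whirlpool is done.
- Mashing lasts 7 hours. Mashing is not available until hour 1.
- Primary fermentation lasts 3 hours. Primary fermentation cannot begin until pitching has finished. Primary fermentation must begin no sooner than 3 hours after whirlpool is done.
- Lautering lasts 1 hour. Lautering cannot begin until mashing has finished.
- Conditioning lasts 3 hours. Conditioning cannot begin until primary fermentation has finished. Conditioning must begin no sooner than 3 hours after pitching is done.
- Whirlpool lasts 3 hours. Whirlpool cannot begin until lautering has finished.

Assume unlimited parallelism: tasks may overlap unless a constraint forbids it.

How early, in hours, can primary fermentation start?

17

After its own release at hour 1, mashing can start at hour 1 and finishes at hour 8.
After mashing (finishes hour 8), lautering can start at hour 8 and finishes at hour 9.
Whirlpool waits on lautering (finishes hour 9), so it starts at hour 9 and finishes at 9 + 3 = hour 12.
Pitching waits on whirlpool (finishes hour 12, plus 2-hour gap → hour 14), so it starts at hour 14 and finishes at 14 + 3 = hour 17.
Primary fermentation waits on pitching (finishes hour 17); whirlpool (finishes hour 12, plus 3-hour gap → hour 15). The latest of these is hour 17, which is the earliest primary fermentation can start.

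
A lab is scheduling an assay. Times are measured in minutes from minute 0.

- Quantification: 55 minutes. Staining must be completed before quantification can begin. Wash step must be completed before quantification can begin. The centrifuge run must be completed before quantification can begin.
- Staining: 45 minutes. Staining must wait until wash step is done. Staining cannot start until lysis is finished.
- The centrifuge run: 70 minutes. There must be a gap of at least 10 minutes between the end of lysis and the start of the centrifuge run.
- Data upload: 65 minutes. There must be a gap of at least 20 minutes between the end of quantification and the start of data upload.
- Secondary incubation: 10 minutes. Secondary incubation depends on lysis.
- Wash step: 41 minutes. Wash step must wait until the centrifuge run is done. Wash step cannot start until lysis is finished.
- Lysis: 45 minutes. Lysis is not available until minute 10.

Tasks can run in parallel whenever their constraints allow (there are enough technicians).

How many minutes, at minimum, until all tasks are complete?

Lysis waits on its own release at minute 10, so it starts at minute 10 and finishes at 10 + 45 = minute 55.
Secondary incubation waits on lysis (finishes minute 55), so it starts at minute 55 and finishes at 55 + 10 = minute 65.
The centrifuge run cannot begin until lysis (finishes minute 55, plus 10-minute gap → minute 65). It runs from minute 65 to 65 + 70 = minute 135.
Wash step needs all of the centrifuge run (finishes minute 135); lysis (finishes minute 55). That puts its earliest start at minute 135; it finishes at 135 + 41 = minute 176.
For staining: wash step (finishes minute 176); lysis (finishes minute 55). Taking the maximum gives a start of minute 176, and it finishes at 176 + 45 = minute 221.
For quantification: staining (finishes minute 221); wash step (finishes minute 176); the centrifuge run (finishes minute 135). Taking the maximum gives a start of minute 221, and it finishes at 221 + 55 = minute 276.
Data upload cannot begin until quantification (finishes minute 276, plus 20-minute gap → minute 296). It runs from minute 296 to 296 + 65 = minute 361.
All tasks are finished once the last one completes. Finish times: Lysis at 55, The centrifuge run at 135, Wash step at 176, Staining at 221, Secondary incubation at 65, Quantification at 276, Data upload at 361. The latest is minute 361.

361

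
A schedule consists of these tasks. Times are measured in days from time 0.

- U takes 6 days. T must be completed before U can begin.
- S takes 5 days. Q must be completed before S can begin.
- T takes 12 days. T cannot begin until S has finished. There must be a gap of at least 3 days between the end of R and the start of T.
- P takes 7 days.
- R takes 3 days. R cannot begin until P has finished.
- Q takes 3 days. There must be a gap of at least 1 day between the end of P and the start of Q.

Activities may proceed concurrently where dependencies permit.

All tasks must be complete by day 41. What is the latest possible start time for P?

7

U has no dependents, so it just needs to finish by day 41. Starting by 41 − 6 = day 35 achieves that.
T must finish before U (must start by day 35). With a 12-day duration, T must start by 35 − 12 = day 23.
S feeds into T (must start by day 23); so S must finish by day 23 and therefore start by day 18.
Q must finish before S (must start by day 18). With a 3-day duration, Q must start by 18 − 3 = day 15.
R feeds into T (must start by day 23, minus 3-day gap → day 20); so R must finish by day 20 and therefore start by day 17.
P feeds Q (must start by day 15, minus 1-day gap → day 14); R (must start by day 17). Taking the minimum, P must finish by day 14 and start by 14 − 7 = day 7.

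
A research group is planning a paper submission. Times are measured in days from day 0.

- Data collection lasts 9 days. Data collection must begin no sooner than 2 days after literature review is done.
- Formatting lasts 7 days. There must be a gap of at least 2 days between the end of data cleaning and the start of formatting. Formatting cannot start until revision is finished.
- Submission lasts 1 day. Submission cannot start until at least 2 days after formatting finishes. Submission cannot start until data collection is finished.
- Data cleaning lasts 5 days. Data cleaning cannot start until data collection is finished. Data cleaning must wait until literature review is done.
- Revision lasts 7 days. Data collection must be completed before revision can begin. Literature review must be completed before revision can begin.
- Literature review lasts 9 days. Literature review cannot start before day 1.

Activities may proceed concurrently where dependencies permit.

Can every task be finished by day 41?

Yes

Literature review waits on its own release at day 1, so it starts at day 1 and finishes at 1 + 9 = day 10.
After literature review (finishes day 10, plus 2-day gap → day 12), data collection can start at day 12 and finishes at day 21.
Revision cannot start until data collection (finishes day 21); literature review (finishes day 10). The controlling bound is day 21, so revision finishes at 21 + 7 = day 28.
Data cleaning has to wait for data collection (finishes day 21); literature review (finishes day 10). The latest of these is day 21, so data cleaning runs day 21 to 21 + 5 = day 26.
Formatting needs all of data cleaning (finishes day 26, plus 2-day gap → day 28); revision (finishes day 28). That puts its earliest start at day 28; it finishes at 28 + 7 = day 35.
Submission has to wait for formatting (finishes day 35, plus 2-day gap → day 37); data collection (finishes day 21). The latest of these is day 37, so submission runs day 37 to 37 + 1 = day 38.
Every task is finished by day 38, which is no later than the deadline of 41, so the schedule is feasible.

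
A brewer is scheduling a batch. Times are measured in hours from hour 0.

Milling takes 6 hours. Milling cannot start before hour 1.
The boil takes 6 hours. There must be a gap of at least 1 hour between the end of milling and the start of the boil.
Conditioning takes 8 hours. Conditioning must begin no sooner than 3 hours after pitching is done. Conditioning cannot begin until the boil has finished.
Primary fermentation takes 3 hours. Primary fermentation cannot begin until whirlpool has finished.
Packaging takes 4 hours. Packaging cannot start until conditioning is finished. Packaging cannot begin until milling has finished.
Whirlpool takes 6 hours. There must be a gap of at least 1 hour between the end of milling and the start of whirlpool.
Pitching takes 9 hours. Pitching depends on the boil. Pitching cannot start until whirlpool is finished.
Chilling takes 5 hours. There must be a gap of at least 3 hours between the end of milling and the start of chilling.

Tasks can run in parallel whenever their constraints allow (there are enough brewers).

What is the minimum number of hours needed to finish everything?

After its own release at hour 1, milling can start at hour 1 and finishes at hour 7.
After milling (finishes hour 7, plus 3-hour gap → hour 10), chilling can start at hour 10 and finishes at hour 15.
Whirlpool waits on milling (finishes hour 7, plus 1-hour gap → hour 8), so it starts at hour 8 and finishes at 8 + 6 = hour 14.
After whirlpool (finishes hour 14), primary fermentation can start at hour 14 and finishes at hour 17.
The boil waits on milling (finishes hour 7, plus 1-hour gap → hour 8), so it starts at hour 8 and finishes at 8 + 6 = hour 14.
Pitching cannot start until the boil (finishes hour 14); whirlpool (finishes hour 14). The controlling bound is hour 14, so pitching finishes at 14 + 9 = hour 23.
Conditioning cannot start until pitching (finishes hour 23, plus 3-hour gap → hour 26); the boil (finishes hour 14). The controlling bound is hour 26, so conditioning finishes at 26 + 8 = hour 34.
Packaging has to wait for conditioning (finishes hour 34); milling (finishes hour 7). The latest of these is hour 34, so packaging runs hour 34 to 34 + 4 = hour 38.
All tasks are finished once the last one completes. Finish times: Milling at 7, The boil at 14, Whirlpool at 14, Chilling at 15, Pitching at 23, Primary fermentation at 17, Conditioning at 34, Packaging at 38. The latest is hour 38.

38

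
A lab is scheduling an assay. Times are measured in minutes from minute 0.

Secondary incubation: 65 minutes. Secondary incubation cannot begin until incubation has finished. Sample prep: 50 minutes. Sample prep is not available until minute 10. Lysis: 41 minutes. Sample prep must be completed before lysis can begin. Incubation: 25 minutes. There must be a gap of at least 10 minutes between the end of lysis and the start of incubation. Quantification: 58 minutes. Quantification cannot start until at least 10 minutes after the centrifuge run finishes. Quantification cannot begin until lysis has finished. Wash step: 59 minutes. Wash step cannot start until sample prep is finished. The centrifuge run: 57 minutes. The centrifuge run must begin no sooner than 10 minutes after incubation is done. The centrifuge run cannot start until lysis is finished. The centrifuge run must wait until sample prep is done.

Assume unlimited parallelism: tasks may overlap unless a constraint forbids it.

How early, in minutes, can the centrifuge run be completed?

After its own release at minute 10, sample prep can start at minute 10 and finishes at minute 60.
Lysis cannot begin until sample prep (finishes minute 60). It runs from minute 60 to 60 + 41 = minute 101.
After lysis (finishes minute 101, plus 10-minute gap → minute 111), incubation can start at minute 111 and finishes at minute 136.
The centrifuge run has to wait for incubation (finishes minute 136, plus 10-minute gap → minute 146); lysis (finishes minute 101); sample prep (finishes minute 60). The latest of these is minute 146, so the centrifuge run runs minute 146 to 146 + 57 = minute 203.

203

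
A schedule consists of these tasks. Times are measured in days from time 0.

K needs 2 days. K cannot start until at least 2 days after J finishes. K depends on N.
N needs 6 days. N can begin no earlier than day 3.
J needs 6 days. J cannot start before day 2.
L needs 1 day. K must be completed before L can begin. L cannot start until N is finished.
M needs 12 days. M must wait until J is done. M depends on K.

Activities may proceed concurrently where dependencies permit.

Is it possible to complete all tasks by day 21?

No

After its own release at day 3, N can start at day 3 and finishes at day 9.
J cannot begin until its own release at day 2. It runs from day 2 to 2 + 6 = day 8.
For K: J (finishes day 8, plus 2-day gap → day 10); N (finishes day 9). Taking the maximum gives a start of day 10, and it finishes at 10 + 2 = day 12.
For M: J (finishes day 8); K (finishes day 12). Taking the maximum gives a start of day 12, and it finishes at 12 + 12 = day 24.
For L: K (finishes day 12); N (finishes day 9). Taking the maximum gives a start of day 12, and it finishes at 12 + 1 = day 13.
The earliest everything can be done is day 24, which is after the deadline of 21, so it is not possible.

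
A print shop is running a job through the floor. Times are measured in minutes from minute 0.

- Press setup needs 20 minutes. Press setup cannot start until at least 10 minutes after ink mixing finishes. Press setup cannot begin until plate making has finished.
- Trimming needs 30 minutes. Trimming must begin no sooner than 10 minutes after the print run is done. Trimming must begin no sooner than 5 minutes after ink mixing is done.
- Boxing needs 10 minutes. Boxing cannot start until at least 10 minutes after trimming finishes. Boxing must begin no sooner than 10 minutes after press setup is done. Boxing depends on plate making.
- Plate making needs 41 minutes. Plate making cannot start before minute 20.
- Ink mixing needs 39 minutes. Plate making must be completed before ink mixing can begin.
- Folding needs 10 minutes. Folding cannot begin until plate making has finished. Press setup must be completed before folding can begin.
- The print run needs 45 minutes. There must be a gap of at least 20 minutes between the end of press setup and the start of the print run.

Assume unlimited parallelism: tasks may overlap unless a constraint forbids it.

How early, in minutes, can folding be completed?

140

After its own release at minute 20, plate making can start at minute 20 and finishes at minute 61.
After plate making (finishes minute 61), ink mixing can start at minute 61 and finishes at minute 100.
Press setup needs all of ink mixing (finishes minute 100, plus 10-minute gap → minute 110); plate making (finishes minute 61). That puts its earliest start at minute 110; it finishes at 110 + 20 = minute 130.
Folding needs all of plate making (finishes minute 61); press setup (finishes minute 130). That puts its earliest start at minute 130; it finishes at 130 + 10 = minute 140.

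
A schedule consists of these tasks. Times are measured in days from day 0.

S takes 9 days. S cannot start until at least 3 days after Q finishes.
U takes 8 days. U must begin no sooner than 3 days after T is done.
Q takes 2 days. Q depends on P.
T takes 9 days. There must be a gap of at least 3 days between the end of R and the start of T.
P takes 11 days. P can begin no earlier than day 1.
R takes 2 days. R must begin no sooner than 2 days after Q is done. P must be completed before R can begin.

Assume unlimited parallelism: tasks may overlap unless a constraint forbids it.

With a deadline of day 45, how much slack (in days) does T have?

P waits on its own release at day 1, so it starts at day 1 and finishes at 1 + 11 = day 12.
After P (finishes day 12), Q can start at day 12 and finishes at day 14.
For R: Q (finishes day 14, plus 2-day gap → day 16); P (finishes day 12). Taking the maximum gives a start of day 16, and it finishes at 16 + 2 = day 18.
T cannot begin until R (finishes day 18, plus 3-day gap → day 21). It runs from day 21 to 21 + 9 = day 30.

Working backward from the deadline:
Nothing follows U; the deadline of day 45 is its only limit. It must start by 45 − 8 = day 37.
T has to be done before U (must start by day 37, minus 3-day gap → day 34). That means finishing by day 34, i.e. starting by 34 − 9 = day 25.
So T can start as early as day 21 and as late as day 25, giving 25 − 21 = 4 days of slack.

4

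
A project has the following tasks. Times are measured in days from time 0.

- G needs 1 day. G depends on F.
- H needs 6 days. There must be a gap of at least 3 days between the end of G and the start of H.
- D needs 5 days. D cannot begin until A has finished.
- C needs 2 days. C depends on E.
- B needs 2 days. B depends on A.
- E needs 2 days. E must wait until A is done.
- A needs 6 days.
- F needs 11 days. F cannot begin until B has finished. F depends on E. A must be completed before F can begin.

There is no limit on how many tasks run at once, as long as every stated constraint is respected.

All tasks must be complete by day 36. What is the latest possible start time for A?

To finish by day 36, H (duration 6) must start no later than day 30.
G has to be done before H (must start by day 30, minus 3-day gap → day 27). That means finishing by day 27, i.e. starting by 27 − 1 = day 26.
Since G (must start by day 26) depends on it, F must finish by day 26. Backing off its 11-day duration gives a latest start of day 15.
B feeds into F (must start by day 15); so B must finish by day 15 and therefore start by day 13.
D has no dependents, so it just needs to finish by day 36. Starting by 36 − 5 = day 31 achieves that.
C has no dependents, so it just needs to finish by day 36. Starting by 36 − 2 = day 34 achieves that.
For E: C (must start by day 34); F (must start by day 15). The most restrictive is day 15; with a 2-day duration, E must start by day 13.
For A: B (must start by day 13); D (must start by day 31); E (must start by day 13); F (must start by day 15). The most restrictive is day 13; with a 6-day duration, A must start by day 7.

7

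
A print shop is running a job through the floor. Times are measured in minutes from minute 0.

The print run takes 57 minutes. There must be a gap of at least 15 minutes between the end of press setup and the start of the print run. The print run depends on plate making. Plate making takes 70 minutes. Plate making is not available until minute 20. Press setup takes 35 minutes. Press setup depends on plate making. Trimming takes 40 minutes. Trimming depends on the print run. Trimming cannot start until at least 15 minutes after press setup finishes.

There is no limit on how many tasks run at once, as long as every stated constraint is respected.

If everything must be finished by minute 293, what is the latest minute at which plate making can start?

76

Trimming must finish by minute 293; it takes 40 minutes, so it must start by 293 − 40 = minute 253.
Since trimming (must start by minute 253) depends on it, the print run must finish by minute 253. Backing off its 57-minute duration gives a latest start of minute 196.
Press setup feeds the print run (must start by minute 196, minus 15-minute gap → minute 181); trimming (must start by minute 253, minus 15-minute gap → minute 238). Taking the minimum, press setup must finish by minute 181 and start by 181 − 35 = minute 146.
For plate making: press setup (must start by minute 146); the print run (must start by minute 196). The most restrictive is minute 146; with a 70-minute duration, plate making must start by minute 76.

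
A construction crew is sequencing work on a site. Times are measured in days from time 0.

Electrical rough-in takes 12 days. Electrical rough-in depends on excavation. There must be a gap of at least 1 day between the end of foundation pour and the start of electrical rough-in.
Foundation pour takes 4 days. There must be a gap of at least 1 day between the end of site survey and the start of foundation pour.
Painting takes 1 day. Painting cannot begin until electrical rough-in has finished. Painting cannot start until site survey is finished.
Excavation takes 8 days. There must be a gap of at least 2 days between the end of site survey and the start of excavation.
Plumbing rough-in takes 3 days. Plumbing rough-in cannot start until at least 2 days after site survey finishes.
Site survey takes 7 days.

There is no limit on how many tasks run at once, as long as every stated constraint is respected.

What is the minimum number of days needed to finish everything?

Site survey has no prerequisites, so it starts at day 0 and finishes at day 7.
Plumbing rough-in cannot begin until site survey (finishes day 7, plus 2-day gap → day 9). It runs from day 9 to 9 + 3 = day 12.
After site survey (finishes day 7, plus 1-day gap → day 8), foundation pour can start at day 8 and finishes at day 12.
Excavation cannot begin until site survey (finishes day 7, plus 2-day gap → day 9). It runs from day 9 to 9 + 8 = day 17.
Electrical rough-in has to wait for excavation (finishes day 17); foundation pour (finishes day 12, plus 1-day gap → day 13). The latest of these is day 17, so electrical rough-in runs day 17 to 17 + 12 = day 29.
Painting has to wait for electrical rough-in (finishes day 29); site survey (finishes day 7). The latest of these is day 29, so painting runs day 29 to 29 + 1 = day 30.
All tasks are finished once the last one completes. Finish times: Site survey at 7, Excavation at 17, Foundation pour at 12, Plumbing rough-in at 12, Electrical rough-in at 29, Painting at 30. The latest is day 30.

30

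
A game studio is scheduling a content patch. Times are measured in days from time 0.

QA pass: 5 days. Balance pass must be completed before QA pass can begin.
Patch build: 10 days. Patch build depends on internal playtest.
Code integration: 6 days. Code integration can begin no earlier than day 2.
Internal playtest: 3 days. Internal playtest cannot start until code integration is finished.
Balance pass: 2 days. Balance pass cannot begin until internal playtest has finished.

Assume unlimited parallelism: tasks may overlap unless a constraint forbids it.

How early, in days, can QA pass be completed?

Code integration waits on its own release at day 2, so it starts at day 2 and finishes at 2 + 6 = day 8.
Internal playtest cannot begin until code integration (finishes day 8). It runs from day 8 to 8 + 3 = day 11.
After internal playtest (finishes day 11), balance pass can start at day 11 and finishes at day 13.
QA pass waits on balance pass (finishes day 13), so it starts at day 13 and finishes at 13 + 5 = day 18.

18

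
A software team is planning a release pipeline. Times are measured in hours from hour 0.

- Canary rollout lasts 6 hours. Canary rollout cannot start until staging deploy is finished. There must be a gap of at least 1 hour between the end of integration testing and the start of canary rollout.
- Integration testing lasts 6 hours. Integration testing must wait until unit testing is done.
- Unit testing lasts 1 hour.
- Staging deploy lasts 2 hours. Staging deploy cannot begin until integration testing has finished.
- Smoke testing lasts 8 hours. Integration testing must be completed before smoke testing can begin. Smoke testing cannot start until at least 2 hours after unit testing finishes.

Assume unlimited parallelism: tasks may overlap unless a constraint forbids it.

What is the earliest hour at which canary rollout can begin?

9

Unit testing has no prerequisites, so it starts at hour 0 and finishes at hour 1.
Integration testing cannot begin until unit testing (finishes hour 1). It runs from hour 1 to 1 + 6 = hour 7.
Staging deploy cannot begin until integration testing (finishes hour 7). It runs from hour 7 to 7 + 2 = hour 9.
Canary rollout waits on staging deploy (finishes hour 9); integration testing (finishes hour 7, plus 1-hour gap → hour 8). The latest of these is hour 9, which is the earliest canary rollout can start.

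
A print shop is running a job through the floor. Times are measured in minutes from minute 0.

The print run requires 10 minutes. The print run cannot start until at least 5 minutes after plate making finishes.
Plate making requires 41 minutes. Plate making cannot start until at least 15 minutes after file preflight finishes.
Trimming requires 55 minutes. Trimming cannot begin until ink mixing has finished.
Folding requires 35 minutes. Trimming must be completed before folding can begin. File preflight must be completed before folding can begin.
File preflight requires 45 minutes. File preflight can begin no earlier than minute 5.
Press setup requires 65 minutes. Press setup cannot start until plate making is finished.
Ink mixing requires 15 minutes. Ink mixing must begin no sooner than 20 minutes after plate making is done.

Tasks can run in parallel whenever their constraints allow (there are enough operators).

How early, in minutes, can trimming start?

141

File preflight waits on its own release at minute 5, so it starts at minute 5 and finishes at 5 + 45 = minute 50.
After file preflight (finishes minute 50, plus 15-minute gap → minute 65), plate making can start at minute 65 and finishes at minute 106.
Ink mixing waits on plate making (finishes minute 106, plus 20-minute gap → minute 126), so it starts at minute 126 and finishes at 126 + 15 = minute 141.
Trimming waits on ink mixing (finishes minute 141), so the earliest it can start is minute 141.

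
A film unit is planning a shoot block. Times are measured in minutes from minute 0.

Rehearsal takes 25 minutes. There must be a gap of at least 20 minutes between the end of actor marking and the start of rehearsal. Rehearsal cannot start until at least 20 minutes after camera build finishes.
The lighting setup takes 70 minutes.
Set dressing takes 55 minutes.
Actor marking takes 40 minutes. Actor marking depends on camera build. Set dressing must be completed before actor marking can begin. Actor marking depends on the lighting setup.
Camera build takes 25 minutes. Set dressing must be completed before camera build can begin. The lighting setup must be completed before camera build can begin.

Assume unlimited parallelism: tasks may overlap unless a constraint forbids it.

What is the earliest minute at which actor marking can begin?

The lighting setup has no prerequisites, so it starts at minute 0 and finishes at minute 70.
Set dressing can start immediately at minute 0; it finishes at minute 55.
Camera build cannot start until set dressing (finishes minute 55); the lighting setup (finishes minute 70). The controlling bound is minute 70, so camera build finishes at 70 + 25 = minute 95.
Actor marking waits on camera build (finishes minute 95); set dressing (finishes minute 55); the lighting setup (finishes minute 70). The latest of these is minute 95, which is the earliest actor marking can start.

95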